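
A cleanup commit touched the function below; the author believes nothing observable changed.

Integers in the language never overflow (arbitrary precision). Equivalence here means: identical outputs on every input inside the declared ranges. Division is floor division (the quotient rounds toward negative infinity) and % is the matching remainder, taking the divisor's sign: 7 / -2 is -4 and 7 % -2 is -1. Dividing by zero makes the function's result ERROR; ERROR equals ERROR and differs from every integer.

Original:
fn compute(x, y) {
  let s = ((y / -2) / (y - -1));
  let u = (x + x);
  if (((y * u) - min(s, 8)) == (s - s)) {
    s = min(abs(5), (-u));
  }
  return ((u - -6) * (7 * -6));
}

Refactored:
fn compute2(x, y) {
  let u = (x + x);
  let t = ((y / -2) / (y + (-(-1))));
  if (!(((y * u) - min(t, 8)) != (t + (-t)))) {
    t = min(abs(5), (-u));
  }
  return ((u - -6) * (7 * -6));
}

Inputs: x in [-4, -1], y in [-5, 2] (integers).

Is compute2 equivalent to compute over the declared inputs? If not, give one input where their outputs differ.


Differences: local variable names differ; and arithmetic usage differs; and boolean connective usage differs; and comparison usage differs — yet all 32 inputs agree.
verdict: equivalent


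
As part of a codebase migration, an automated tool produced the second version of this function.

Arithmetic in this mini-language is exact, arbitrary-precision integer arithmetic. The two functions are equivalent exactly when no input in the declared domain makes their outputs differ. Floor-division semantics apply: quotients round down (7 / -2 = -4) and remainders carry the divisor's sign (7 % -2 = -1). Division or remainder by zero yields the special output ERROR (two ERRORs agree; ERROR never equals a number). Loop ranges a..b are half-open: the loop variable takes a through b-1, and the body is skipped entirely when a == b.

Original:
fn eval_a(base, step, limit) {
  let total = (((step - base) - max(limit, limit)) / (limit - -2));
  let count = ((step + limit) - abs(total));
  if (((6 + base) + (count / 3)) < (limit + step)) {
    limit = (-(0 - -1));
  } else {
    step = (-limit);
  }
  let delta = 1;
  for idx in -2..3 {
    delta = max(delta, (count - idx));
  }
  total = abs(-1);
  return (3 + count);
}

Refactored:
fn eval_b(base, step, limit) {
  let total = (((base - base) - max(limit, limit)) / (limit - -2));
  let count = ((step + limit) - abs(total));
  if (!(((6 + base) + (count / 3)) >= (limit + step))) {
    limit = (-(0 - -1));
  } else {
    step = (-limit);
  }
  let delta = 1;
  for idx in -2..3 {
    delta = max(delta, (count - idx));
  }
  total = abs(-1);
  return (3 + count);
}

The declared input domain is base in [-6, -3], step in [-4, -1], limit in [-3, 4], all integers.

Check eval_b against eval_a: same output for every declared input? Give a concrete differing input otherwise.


Try base=-6, step=-4, limit=-3.
eval_a: total=-5, then count=-12, then (((6 + base) + (count / 3)) < (limit + step)) is false, then step=3, then delta=1, then (idx=-2), then delta=1, then (idx=-1), then delta=1, then (idx=0), then delta=1, then (idx=1), then delta=1, then (idx=2), then delta=1, then total=1, then returns -9
eval_b: total=-3, then count=-10, then (!(((6 + base) + (count / 3)) >= (limit + step))) is false, then step=3, then delta=1, then (idx=-2), then delta=1, then (idx=-1), then delta=1, then (idx=0), then delta=1, then (idx=1), then delta=1, then (idx=2), then delta=1, then total=1, then returns -7
-9 and -7 differ, so these are not the same function on this domain.
verdict: not equivalent; witness: base=-6, step=-4, limit=-3


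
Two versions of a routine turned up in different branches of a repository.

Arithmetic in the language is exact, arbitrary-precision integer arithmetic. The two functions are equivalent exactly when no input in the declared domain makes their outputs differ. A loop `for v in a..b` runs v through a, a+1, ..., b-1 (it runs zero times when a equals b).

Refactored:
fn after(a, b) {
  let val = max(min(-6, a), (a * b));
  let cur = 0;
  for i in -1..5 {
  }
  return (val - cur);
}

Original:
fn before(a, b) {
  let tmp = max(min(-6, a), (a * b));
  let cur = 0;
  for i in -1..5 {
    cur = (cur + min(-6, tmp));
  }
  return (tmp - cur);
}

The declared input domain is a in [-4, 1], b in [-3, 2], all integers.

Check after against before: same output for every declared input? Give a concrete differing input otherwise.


Take a=-4, b=-3.
before: tmp=12, then cur=0, then (i=-1), then cur=-6, then (i=0), then cur=-12, then (i=1), then cur=-18, then (i=2), then cur=-24, then (i=3), then cur=-30, then (i=4), then cur=-36, then returns 48
after: val=12, then cur=0, then (i=-1), then (i=0), then (i=1), then (i=2), then (i=3), then (i=4), then returns 12
48 against 12: the behavior changed.
verdict: not equivalent; witness: a=-4, b=-3


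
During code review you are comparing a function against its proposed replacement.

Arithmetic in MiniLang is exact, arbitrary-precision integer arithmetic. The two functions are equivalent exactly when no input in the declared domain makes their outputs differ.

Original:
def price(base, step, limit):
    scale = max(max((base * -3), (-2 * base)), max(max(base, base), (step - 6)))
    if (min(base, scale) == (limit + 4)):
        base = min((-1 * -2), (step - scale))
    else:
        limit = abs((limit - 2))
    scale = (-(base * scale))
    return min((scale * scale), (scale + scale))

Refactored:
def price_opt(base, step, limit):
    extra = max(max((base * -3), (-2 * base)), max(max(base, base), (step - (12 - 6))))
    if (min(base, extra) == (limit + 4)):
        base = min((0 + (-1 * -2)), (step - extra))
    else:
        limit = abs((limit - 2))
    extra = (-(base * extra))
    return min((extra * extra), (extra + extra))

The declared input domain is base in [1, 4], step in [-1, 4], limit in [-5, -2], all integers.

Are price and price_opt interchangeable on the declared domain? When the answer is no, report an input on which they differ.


Side by side, the visible changes include: arithmetic usage differs; and local variable names differ; and constant usage differs.
Tracing base=2, step=4, limit=-3: price: scale = 2; (min(base, scale) == (limit + 4)) -> false; limit = 5; scale = -4; return -8 | price_opt: extra = 2; (min(base, extra) == (limit + 4)) -> false; limit = 5; extra = -4; return -8 — matching result -8.
An exhaustive pass over the 96 declared inputs shows identical outputs.
verdict: equivalent


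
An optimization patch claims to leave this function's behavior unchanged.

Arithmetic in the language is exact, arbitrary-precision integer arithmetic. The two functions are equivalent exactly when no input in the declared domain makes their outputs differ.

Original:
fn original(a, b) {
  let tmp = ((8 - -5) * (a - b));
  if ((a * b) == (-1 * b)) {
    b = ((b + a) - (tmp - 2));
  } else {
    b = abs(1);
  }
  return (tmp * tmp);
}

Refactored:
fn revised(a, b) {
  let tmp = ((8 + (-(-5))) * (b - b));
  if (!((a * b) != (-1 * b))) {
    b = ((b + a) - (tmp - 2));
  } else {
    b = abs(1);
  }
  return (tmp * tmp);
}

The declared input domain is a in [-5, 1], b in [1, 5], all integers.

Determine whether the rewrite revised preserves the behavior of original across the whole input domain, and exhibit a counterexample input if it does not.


Run the pair on a=-5, b=1.
original: tmp becomes -78; next ((a * b) == (-1 * b)) evaluates to false; next b becomes 1; next final value 6084
revised: tmp becomes 0; next (!((a * b) != (-1 * b))) evaluates to false; next b becomes 1; next final value 0
6084 vs 0 — the two versions disagree here.
verdict: not equivalent; witness: a=-5, b=1


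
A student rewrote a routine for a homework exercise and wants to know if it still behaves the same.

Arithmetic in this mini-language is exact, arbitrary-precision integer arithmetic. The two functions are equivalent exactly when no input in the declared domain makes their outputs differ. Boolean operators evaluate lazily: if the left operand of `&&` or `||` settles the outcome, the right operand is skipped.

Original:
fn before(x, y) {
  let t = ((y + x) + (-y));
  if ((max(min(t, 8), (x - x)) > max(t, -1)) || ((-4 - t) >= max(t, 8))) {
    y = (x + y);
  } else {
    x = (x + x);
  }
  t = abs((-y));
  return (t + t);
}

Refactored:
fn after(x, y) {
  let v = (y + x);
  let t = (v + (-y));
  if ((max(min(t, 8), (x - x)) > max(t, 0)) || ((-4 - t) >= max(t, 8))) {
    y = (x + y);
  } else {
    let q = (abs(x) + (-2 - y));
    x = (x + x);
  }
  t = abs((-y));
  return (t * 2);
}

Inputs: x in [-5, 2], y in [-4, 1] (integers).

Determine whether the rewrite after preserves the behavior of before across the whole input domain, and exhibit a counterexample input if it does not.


There is a counterexample at x=-5, y=-4: 18 on one side, 8 on the other.
before: t := -5 | ((max(min(t, 8), (x - x)) > max(t, -1)) || ((-4 - t) >= max(t, 8))): true | y := -9 | t := 9 | result 18
after: v := -9 | t := -5 | ((max(min(t, 8), (x - x)) > max(t, 0)) || ((-4 - t) >= max(t, 8))): false | q := 7 | x := -10 | t := 4 | result 8
verdict: not equivalent; witness: x=-5, y=-4


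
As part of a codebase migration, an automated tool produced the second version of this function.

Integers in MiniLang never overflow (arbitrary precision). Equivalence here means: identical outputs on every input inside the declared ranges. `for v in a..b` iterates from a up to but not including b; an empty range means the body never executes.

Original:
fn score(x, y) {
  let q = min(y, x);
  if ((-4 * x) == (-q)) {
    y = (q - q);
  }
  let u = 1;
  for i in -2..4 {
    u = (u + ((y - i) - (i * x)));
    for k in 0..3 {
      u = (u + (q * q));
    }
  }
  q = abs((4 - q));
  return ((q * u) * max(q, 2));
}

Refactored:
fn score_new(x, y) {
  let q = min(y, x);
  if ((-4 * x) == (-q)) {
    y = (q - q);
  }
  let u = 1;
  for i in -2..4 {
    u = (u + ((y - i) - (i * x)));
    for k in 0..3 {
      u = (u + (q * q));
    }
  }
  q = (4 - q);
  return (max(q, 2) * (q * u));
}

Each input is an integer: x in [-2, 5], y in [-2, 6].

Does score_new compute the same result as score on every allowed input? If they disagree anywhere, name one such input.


Run the pair on x=5, y=5.
score: q=5, then ((-4 * x) == (-q)) is false, then u=1, then (i=-2), then u=18, then (k=0), then u=43, then (k=1), then u=68, then (k=2), then u=93, then (i=-1), then u=104, then (k=0), then u=129, then (k=1), then u=154, then (k=2), then u=179, then (i=0), then u=184, then (k=0), then u=209, then (k=1), then u=234, then (k=2), then u=259, then (i=1), then u=258, then (k=0), then u=283, then (k=1), then u=308, then (k=2), then u=333, then (i=2), then u=326, then (k=0), then u=351, then (k=1), then u=376, then (k=2), then u=401, then (i=3), then u=388, then (k=0), then u=413, then (k=1), then u=438, then (k=2), then u=463, then q=1, then returns 926
score_new: q=5, then ((-4 * x) == (-q)) is false, then u=1, then (i=-2), then u=18, then (k=0), then u=43, then (k=1), then u=68, then (k=2), then u=93, then (i=-1), then u=104, then (k=0), then u=129, then (k=1), then u=154, then (k=2), then u=179, then (i=0), then u=184, then (k=0), then u=209, then (k=1), then u=234, then (k=2), then u=259, then (i=1), then u=258, then (k=0), then u=283, then (k=1), then u=308, then (k=2), then u=333, then (i=2), then u=326, then (k=0), then u=351, then (k=1), then u=376, then (k=2), then u=401, then (i=3), then u=388, then (k=0), then u=413, then (k=1), then u=438, then (k=2), then u=463, then q=-1, then returns -926
926 against -926: the behavior changed.
verdict: not equivalent; witness: x=5, y=5


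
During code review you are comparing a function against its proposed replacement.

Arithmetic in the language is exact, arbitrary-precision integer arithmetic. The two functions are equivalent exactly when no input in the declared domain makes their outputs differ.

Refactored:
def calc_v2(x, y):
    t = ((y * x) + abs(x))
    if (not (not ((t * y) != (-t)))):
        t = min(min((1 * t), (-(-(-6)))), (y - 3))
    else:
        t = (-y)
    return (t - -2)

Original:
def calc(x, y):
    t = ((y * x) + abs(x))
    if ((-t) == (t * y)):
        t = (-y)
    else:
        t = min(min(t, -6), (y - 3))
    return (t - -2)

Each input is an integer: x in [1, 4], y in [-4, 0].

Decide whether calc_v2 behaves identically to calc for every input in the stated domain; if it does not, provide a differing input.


Comparing the listings, the differences include: boolean connective usage differs; also constant usage differs; also arithmetic usage differs; also comparison usage differs.
As a probe, take x=1, y=-1: calc runs t = 0; ((-t) == (t * y)) -> true; t = 1; return 3; calc_v2 runs t = 0; (not (not ((t * y) != (-t)))) -> false; t = 1; return 3; both end at 3.
Checked all 20 inputs in the declared domain: the outputs agree on every one.
verdict: equivalent


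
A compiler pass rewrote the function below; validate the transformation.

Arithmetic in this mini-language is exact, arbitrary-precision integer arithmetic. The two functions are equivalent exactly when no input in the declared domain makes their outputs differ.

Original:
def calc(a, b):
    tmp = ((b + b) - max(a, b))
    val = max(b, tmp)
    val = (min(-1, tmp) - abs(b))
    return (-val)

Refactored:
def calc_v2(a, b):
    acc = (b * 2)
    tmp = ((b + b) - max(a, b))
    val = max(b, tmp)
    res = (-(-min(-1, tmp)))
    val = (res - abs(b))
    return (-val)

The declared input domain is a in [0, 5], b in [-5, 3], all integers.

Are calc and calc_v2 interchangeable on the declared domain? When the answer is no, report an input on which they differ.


Comparing the listings, the differences include: local variable names differ, plus constant usage differs, plus statement counts differ, plus arithmetic usage differs.
Tracing a=0, b=-3: calc: tmp := -6 | val := -3 | val := -9 | result 9 | calc_v2: acc := -6 | tmp := -6 | val := -3 | res := -6 | val := -9 | result 9 — matching result 9.
Sweeping the whole domain (54 inputs) finds no disagreement.
verdict: equivalent


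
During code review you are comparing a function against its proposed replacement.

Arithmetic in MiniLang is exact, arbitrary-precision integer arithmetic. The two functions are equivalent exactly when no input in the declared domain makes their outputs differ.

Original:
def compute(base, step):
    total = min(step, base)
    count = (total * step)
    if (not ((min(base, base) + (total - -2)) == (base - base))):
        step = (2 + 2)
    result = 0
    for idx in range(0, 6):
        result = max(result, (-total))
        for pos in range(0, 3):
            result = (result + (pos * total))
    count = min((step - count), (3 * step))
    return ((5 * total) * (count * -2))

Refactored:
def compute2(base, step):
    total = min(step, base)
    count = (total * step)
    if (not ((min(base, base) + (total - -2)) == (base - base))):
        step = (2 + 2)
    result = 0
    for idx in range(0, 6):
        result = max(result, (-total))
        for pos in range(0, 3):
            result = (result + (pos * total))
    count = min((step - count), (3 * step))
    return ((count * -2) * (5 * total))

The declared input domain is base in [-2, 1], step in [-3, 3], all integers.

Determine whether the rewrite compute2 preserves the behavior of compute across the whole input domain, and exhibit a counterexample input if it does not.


Side by side, the visible changes include: same computation, different form.
Tracing base=1, step=0: compute: total becomes 0; next count becomes 0; next (not ((min(base, base) + (total - -2)) == (base - base))) evaluates to true; next step becomes 4; next result becomes 0; next at idx=0:; next result becomes 0; next at pos=0:; next result becomes 0; next at pos=1:; next result becomes 0; next at pos=2:; next result becomes 0; next at idx=1:; next result becomes 0; next at pos=0:; next result becomes 0; next at pos=1:; next result becomes 0; next at pos=2:; next result becomes 0; next at idx=2:; next result becomes 0; next at pos=0:; next result becomes 0; next at pos=1:; next result becomes 0; next at pos=2:; next result becomes 0; next at idx=3:; next result becomes 0; next at pos=0:; next result becomes 0; next at pos=1:; next result becomes 0; next at pos=2:; next result becomes 0; next at idx=4:; next result becomes 0; next at pos=0:; next result becomes 0; next at pos=1:; next result becomes 0; next at pos=2:; next result becomes 0; next at idx=5:; next result becomes 0; next at pos=0:; next result becomes 0; next at pos=1:; next result becomes 0; next at pos=2:; next result becomes 0; next count becomes 4; next final value 0 | compute2: total becomes 0; next count becomes 0; next (not ((min(base, base) + (total - -2)) == (base - base))) evaluates to true; next step becomes 4; next result becomes 0; next at idx=0:; next result becomes 0; next at pos=0:; next result becomes 0; next at pos=1:; next result becomes 0; next at pos=2:; next result becomes 0; next at idx=1:; next result becomes 0; next at pos=0:; next result becomes 0; next at pos=1:; next result becomes 0; next at pos=2:; next result becomes 0; next at idx=2:; next result becomes 0; next at pos=0:; next result becomes 0; next at pos=1:; next result becomes 0; next at pos=2:; next result becomes 0; next at idx=3:; next result becomes 0; next at pos=0:; next result becomes 0; next at pos=1:; next result becomes 0; next at pos=2:; next result becomes 0; next at idx=4:; next result becomes 0; next at pos=0:; next result becomes 0; next at pos=1:; next result becomes 0; next at pos=2:; next result becomes 0; next at idx=5:; next result becomes 0; next at pos=0:; next result becomes 0; next at pos=1:; next result becomes 0; next at pos=2:; next result becomes 0; next count becomes 4; next final value 0 — matching result 0.
Sweeping the whole domain (28 inputs) finds no disagreement.
verdict: equivalent


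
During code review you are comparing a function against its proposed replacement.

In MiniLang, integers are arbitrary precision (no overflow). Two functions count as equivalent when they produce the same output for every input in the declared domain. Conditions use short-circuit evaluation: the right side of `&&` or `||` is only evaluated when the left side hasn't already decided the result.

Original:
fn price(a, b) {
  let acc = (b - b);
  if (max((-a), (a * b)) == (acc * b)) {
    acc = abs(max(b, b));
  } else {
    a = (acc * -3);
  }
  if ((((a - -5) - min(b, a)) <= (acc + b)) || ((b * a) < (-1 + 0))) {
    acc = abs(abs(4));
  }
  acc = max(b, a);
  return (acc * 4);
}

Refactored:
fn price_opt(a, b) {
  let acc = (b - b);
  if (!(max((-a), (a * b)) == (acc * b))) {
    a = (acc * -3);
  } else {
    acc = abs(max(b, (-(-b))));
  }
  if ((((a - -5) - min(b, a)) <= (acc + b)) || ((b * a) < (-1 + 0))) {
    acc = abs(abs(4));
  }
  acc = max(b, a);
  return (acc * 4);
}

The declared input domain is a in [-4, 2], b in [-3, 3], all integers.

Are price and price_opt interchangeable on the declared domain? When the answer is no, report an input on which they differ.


This is a faithful refactor — boolean connective usage differs, but the computed results match everywhere.
Spot check at a=1, b=0 — price: acc becomes 0; next (max((-a), (a * b)) == (acc * b)) evaluates to true; next acc becomes 0; next ((((a - -5) - min(b, a)) <= (acc + b)) || ((b * a) < (-1 + 0))) evaluates to false; next acc becomes 1; next final value 4. price_opt: acc becomes 0; next (!(max((-a), (a * b)) == (acc * b))) evaluates to false; next acc becomes 0; next ((((a - -5) - min(b, a)) <= (acc + b)) || ((b * a) < (-1 + 0))) evaluates to false; next acc becomes 1; next final value 4. Both give 4.
Across all 49 domain points the two functions coincide.
verdict: equivalent


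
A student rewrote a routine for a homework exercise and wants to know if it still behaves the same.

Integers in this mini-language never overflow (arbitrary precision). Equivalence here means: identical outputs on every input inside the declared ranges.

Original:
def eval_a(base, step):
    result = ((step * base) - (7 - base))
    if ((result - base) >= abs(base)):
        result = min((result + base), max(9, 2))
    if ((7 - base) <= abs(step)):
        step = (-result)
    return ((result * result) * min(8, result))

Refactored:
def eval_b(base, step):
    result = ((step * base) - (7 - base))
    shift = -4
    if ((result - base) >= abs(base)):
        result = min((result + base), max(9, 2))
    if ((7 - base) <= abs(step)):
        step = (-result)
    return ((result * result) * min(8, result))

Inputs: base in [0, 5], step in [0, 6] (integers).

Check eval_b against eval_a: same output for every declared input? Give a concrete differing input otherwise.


Behavior is preserved: although statement counts differ, plus constant usage differs, plus local variable names differ, the outputs never diverge.
One worked example (base=4, step=6) — eval_a: result := 21 | ((result - base) >= abs(base)): true | result := 9 | ((7 - base) <= abs(step)): true | step := -9 | result 648; eval_b: result := 21 | shift := -4 | ((result - base) >= abs(base)): true | result := 9 | ((7 - base) <= abs(step)): true | step := -9 | result 648; agreement on 648.
An exhaustive pass over the 42 declared inputs shows identical outputs.
verdict: equivalent


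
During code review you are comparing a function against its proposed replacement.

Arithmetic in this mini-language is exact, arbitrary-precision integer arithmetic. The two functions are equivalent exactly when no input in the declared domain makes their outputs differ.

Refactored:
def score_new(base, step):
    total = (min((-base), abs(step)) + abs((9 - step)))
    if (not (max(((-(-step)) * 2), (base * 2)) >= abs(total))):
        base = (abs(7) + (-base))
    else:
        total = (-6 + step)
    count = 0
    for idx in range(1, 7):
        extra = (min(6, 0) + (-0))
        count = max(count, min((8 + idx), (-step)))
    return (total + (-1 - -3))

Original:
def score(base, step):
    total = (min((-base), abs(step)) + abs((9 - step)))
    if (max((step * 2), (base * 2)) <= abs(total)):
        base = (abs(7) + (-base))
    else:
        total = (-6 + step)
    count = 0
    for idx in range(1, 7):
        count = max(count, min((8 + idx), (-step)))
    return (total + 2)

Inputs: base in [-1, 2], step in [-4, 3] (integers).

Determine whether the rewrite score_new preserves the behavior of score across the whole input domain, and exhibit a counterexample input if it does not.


The rewrite breaks on base=0, step=3, where the results are 8 and -1.
score: total becomes 6; next (max((step * 2), (base * 2)) <= abs(total)) evaluates to true; next base becomes 7; next count becomes 0; next at idx=1:; next count becomes 0; next at idx=2:; next count becomes 0; next at idx=3:; next count becomes 0; next at idx=4:; next count becomes 0; next at idx=5:; next count becomes 0; next at idx=6:; next count becomes 0; next final value 8
score_new: total becomes 6; next (not (max(((-(-step)) * 2), (base * 2)) >= abs(total))) evaluates to false; next total becomes -3; next count becomes 0; next at idx=1:; next extra becomes 0; next count becomes 0; next at idx=2:; next extra becomes 0; next count becomes 0; next at idx=3:; next extra becomes 0; next count becomes 0; next at idx=4:; next extra becomes 0; next count becomes 0; next at idx=5:; next extra becomes 0; next count becomes 0; next at idx=6:; next extra becomes 0; next count becomes 0; next final value -1
verdict: not equivalent; witness: base=0, step=3


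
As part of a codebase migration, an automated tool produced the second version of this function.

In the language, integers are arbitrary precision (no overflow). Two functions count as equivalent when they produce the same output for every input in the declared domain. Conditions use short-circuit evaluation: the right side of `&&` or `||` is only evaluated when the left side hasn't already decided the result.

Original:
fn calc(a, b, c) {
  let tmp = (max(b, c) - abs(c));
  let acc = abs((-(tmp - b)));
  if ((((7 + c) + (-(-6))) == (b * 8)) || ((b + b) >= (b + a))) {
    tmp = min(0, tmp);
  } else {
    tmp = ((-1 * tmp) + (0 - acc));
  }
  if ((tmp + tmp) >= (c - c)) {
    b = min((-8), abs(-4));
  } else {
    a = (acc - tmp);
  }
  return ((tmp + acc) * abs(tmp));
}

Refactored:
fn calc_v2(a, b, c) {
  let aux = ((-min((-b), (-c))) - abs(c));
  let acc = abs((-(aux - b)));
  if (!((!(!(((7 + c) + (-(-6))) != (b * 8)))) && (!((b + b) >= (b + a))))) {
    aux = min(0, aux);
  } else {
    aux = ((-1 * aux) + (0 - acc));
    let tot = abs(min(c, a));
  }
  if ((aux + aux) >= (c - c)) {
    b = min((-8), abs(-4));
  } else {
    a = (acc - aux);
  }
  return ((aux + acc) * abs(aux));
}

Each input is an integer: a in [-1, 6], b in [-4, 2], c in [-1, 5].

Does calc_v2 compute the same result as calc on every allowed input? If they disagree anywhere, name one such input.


Changes here: boolean connective usage differs; comparison usage differs; statement counts differ; min/max/abs usage differs; local variable names differ; the full 392-point sweep finds no disagreement.
verdict: equivalent


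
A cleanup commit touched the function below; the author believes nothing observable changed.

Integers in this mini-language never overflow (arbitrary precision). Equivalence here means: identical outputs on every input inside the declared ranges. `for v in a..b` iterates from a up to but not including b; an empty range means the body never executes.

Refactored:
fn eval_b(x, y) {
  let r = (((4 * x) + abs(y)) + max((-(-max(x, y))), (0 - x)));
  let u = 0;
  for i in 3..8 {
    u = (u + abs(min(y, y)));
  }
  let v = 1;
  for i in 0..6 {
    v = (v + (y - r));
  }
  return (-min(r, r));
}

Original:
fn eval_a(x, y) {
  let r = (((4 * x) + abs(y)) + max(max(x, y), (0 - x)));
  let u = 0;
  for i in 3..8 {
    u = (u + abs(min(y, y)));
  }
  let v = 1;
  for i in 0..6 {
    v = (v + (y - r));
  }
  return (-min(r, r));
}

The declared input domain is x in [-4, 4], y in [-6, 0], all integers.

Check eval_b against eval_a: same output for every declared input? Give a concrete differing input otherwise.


Differences: same computation, different form — yet all 63 inputs agree.
verdict: equivalent


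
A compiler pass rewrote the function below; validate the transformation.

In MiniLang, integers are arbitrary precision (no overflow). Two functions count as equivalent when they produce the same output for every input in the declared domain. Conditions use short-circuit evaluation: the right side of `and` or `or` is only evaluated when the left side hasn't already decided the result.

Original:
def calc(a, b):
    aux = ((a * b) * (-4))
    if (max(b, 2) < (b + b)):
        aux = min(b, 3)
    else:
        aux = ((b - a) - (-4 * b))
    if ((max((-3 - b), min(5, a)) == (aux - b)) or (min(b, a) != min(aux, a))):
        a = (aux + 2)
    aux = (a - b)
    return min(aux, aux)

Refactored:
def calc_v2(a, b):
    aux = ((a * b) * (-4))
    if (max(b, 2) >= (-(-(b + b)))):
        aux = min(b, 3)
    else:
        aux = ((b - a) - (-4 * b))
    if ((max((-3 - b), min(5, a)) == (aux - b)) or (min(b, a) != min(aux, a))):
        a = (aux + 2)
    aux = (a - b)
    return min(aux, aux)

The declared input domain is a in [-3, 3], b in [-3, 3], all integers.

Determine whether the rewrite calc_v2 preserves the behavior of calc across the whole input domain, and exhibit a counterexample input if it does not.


The rewrite breaks on a=-3, b=-3, where the results are -7 and 2.
calc: aux = -36; (max(b, 2) < (b + b)) -> false; aux = -12; ((max((-3 - b), min(5, a)) == (aux - b)) or (min(b, a) != min(aux, a))) -> true; a = -10; aux = -7; return -7
calc_v2: aux = -36; (max(b, 2) >= (-(-(b + b)))) -> true; aux = -3; ((max((-3 - b), min(5, a)) == (aux - b)) or (min(b, a) != min(aux, a))) -> true; a = -1; aux = 2; return 2
verdict: not equivalent; witness: a=-3, b=-3


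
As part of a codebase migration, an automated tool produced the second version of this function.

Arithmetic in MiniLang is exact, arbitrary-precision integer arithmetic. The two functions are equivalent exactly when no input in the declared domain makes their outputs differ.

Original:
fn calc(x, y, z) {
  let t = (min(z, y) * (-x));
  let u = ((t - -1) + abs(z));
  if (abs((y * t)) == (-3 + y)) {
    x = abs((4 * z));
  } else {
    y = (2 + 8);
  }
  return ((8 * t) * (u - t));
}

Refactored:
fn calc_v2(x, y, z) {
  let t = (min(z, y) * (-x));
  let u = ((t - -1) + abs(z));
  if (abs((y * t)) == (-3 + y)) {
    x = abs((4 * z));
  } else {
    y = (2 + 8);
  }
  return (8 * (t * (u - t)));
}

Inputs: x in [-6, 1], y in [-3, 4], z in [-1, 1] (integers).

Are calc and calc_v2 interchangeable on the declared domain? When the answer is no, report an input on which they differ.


Equivalent — the differences include same computation, different form, yet no declared input distinguishes the two.
One worked example (x=-4, y=0, z=1) — calc: t = 0; u = 2; (abs((y * t)) == (-3 + y)) -> false; y = 10; return 0; calc_v2: t = 0; u = 2; (abs((y * t)) == (-3 + y)) -> false; y = 10; return 0; agreement on 0.
An exhaustive pass over the 192 declared inputs shows identical outputs.
verdict: equivalent


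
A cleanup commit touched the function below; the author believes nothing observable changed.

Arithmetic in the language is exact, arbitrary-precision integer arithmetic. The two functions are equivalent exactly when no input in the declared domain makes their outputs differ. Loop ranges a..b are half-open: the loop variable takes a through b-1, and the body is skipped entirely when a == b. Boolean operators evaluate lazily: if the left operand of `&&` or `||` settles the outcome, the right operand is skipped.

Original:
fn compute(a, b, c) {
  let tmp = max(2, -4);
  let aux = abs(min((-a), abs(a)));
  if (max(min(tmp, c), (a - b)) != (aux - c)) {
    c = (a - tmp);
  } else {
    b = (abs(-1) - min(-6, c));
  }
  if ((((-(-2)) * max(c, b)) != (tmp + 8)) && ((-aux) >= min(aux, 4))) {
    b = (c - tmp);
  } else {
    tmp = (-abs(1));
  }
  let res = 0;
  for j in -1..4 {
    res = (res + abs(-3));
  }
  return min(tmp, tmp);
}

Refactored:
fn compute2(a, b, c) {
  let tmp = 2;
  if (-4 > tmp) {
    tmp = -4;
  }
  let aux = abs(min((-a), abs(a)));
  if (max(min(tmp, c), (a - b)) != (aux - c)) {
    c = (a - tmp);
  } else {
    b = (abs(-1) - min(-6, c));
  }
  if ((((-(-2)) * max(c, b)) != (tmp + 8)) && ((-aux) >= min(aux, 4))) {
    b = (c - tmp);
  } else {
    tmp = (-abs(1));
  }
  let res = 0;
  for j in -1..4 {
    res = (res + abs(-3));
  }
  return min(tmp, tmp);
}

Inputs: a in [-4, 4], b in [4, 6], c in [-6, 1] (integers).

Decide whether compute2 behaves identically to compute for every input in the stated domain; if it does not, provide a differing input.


Equivalent — the differences include comparison usage differs; min/max/abs usage differs; statement counts differ; branching structure differs; constant usage differs, yet no declared input distinguishes the two.
As a probe, take a=0, b=5, c=1: compute runs tmp becomes 2; next aux becomes 0; next (max(min(tmp, c), (a - b)) != (aux - c)) evaluates to true; next c becomes -2; next ((((-(-2)) * max(c, b)) != (tmp + 8)) && ((-aux) >= min(aux, 4))) evaluates to false; next tmp becomes -1; next res becomes 0; next at j=-1:; next res becomes 3; next at j=0:; next res becomes 6; next at j=1:; next res becomes 9; next at j=2:; next res becomes 12; next at j=3:; next res becomes 15; next final value -1; compute2 runs tmp becomes 2; next (-4 > tmp) evaluates to false; next aux becomes 0; next (max(min(tmp, c), (a - b)) != (aux - c)) evaluates to true; next c becomes -2; next ((((-(-2)) * max(c, b)) != (tmp + 8)) && ((-aux) >= min(aux, 4))) evaluates to false; next tmp becomes -1; next res becomes 0; next at j=-1:; next res becomes 3; next at j=0:; next res becomes 6; next at j=1:; next res becomes 9; next at j=2:; next res becomes 12; next at j=3:; next res becomes 15; next final value -1; both end at -1.
Every one of the 216 inputs gives matching results.
verdict: equivalent


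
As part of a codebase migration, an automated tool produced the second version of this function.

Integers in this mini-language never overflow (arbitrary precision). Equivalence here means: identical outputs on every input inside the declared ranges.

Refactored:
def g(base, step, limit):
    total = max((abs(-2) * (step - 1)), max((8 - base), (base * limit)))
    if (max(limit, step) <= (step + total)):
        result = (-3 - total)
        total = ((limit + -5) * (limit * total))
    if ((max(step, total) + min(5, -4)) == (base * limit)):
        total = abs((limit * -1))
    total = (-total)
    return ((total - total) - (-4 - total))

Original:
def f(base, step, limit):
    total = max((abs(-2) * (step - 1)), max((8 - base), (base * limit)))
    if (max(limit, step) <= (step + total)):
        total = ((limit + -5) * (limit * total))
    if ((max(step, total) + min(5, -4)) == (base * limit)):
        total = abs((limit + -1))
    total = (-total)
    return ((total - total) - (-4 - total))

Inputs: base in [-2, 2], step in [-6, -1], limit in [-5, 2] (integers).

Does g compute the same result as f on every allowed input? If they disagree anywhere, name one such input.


Run the pair on base=2, step=-6, limit=1.
f: total=6, then (max(limit, step) <= (step + total)) is false, then ((max(step, total) + min(5, -4)) == (base * limit)) is true, then total=0, then total=0, then returns 4
g: total=6, then (max(limit, step) <= (step + total)) is false, then ((max(step, total) + min(5, -4)) == (base * limit)) is true, then total=1, then total=-1, then returns 3
4 vs 3 — the two versions disagree here.
verdict: not equivalent; witness: base=2, step=-6, limit=1


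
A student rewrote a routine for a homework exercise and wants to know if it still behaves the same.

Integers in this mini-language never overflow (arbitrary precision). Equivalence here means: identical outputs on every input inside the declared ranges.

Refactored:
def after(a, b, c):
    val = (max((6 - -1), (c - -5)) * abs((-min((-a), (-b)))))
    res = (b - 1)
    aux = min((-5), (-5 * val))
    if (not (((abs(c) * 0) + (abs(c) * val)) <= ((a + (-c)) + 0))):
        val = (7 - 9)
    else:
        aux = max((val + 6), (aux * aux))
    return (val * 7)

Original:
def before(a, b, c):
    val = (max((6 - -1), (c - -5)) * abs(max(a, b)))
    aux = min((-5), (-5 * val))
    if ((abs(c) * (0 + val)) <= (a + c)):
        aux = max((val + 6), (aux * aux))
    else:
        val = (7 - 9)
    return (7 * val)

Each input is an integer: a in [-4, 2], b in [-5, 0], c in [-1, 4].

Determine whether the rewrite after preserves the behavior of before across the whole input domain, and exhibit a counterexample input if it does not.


Input a=-4, b=0, c=4: 0 from before versus -14 from after.
verdict: not equivalent; witness: a=-4, b=0, c=4


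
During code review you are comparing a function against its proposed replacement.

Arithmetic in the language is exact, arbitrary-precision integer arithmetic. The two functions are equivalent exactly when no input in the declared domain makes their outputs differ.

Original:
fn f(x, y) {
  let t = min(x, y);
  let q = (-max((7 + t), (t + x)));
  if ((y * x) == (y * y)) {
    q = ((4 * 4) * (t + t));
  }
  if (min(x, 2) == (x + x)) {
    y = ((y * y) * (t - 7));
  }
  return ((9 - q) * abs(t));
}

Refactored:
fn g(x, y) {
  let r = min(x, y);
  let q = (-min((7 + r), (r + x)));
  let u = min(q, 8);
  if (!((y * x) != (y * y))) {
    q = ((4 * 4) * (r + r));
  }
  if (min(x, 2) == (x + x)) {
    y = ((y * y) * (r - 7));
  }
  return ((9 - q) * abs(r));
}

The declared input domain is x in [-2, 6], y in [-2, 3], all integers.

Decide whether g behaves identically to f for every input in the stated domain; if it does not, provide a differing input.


These are not equivalent — on x=-2, y=-1 the outputs split (28 vs 10).
f: t becomes -2; next q becomes -5; next ((y * x) == (y * y)) evaluates to false; next (min(x, 2) == (x + x)) evaluates to false; next final value 28
g: r becomes -2; next q becomes 4; next u becomes 4; next (!((y * x) != (y * y))) evaluates to false; next (min(x, 2) == (x + x)) evaluates to false; next final value 10
verdict: not equivalent; witness: x=-2, y=-1


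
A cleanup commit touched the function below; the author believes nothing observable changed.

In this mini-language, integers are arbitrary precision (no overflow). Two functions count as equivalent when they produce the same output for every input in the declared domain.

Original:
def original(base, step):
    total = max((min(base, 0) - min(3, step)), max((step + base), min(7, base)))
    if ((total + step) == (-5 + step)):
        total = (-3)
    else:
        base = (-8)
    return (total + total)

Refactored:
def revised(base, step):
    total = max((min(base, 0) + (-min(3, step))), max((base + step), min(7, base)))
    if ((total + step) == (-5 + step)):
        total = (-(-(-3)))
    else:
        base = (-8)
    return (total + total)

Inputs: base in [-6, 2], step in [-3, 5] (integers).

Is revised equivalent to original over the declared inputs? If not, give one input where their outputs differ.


Equivalent — the differences include arithmetic usage differs, yet no declared input distinguishes the two.
Spot check at base=-6, step=5 — original: total becomes -1; next ((total + step) == (-5 + step)) evaluates to false; next base becomes -8; next final value -2. revised: total becomes -1; next ((total + step) == (-5 + step)) evaluates to false; next base becomes -8; next final value -2. Both give -2.
Every one of the 81 inputs gives matching results.
verdict: equivalent


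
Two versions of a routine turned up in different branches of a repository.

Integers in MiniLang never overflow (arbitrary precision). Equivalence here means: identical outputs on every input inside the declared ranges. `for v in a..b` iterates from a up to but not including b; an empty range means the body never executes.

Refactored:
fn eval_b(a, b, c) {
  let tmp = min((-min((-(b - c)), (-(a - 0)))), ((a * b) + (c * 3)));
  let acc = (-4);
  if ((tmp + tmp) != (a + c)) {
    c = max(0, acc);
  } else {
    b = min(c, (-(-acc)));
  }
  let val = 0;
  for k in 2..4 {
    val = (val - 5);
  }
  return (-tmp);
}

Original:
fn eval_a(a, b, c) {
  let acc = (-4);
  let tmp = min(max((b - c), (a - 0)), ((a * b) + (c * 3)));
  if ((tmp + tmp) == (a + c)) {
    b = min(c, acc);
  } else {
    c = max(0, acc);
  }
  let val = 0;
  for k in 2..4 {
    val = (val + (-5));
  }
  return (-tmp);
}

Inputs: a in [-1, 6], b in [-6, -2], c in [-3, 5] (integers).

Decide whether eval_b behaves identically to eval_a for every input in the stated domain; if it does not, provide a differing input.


Although arithmetic usage differs; and min/max/abs usage differs; and comparison usage differs, 360/360 inputs agree.
verdict: equivalent


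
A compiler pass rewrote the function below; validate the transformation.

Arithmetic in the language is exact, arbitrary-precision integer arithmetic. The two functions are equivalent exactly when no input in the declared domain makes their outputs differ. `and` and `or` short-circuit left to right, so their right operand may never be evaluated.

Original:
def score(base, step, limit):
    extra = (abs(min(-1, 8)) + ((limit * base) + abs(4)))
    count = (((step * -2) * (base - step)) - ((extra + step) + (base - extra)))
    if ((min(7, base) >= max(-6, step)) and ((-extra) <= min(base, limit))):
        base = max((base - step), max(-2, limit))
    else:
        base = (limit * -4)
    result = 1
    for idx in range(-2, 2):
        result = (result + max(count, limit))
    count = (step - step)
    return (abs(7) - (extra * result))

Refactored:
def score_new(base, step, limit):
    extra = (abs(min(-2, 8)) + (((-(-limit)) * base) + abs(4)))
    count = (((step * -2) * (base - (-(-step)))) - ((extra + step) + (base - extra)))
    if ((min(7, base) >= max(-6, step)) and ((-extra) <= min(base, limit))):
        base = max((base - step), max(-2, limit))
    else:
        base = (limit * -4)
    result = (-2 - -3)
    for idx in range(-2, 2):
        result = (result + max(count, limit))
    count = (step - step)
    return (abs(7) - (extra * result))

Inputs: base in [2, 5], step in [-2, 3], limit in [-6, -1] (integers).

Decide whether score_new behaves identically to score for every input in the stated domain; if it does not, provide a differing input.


Not equivalent: base=2, step=-2, limit=-6 separates them (462 vs 397).
score: extra=-7, then count=16, then ((min(7, base) >= max(-6, step)) and ((-extra) <= min(base, limit))) is false, then base=24, then result=1, then (idx=-2), then result=17, then (idx=-1), then result=33, then (idx=0), then result=49, then (idx=1), then result=65, then count=0, then returns 462
score_new: extra=-6, then count=16, then ((min(7, base) >= max(-6, step)) and ((-extra) <= min(base, limit))) is false, then base=24, then result=1, then (idx=-2), then result=17, then (idx=-1), then result=33, then (idx=0), then result=49, then (idx=1), then result=65, then count=0, then returns 397
verdict: not equivalent; witness: base=2, step=-2, limit=-6
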